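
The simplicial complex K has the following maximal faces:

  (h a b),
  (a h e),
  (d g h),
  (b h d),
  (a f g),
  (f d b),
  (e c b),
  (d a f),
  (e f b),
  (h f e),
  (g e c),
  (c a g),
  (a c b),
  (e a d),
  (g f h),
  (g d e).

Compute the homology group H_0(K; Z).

H_0 ≅ Z.

Fix the vertex order a < b < c < d < e < f < g < h and write every simplex with vertices in increasing order. Then dim K = 2 and the simplices of K are:

  0-simplices (8): a, b, c, d, e, f, g, h
  1-simplices (24): ab, ac, ad, ae, af, ag, ah, bc, bd, be, bf, bh, ce, cg, de, df, dg, dh, ef, eg, eh, fg, fh, gh
  2-simplices (16): abc, abh, acg, ade, adf, aeh, afg, bce, bdf, bdh, bef, ceg, deg, dgh, efh, fgh

so the chain groups are C_0 ≅ Z^8, C_1 ≅ Z^24, C_2 ≅ Z^16.

The boundary map ∂_1: C_1 → C_0 is given by ∂[p,q] = [q] − [p]. For instance
  ∂eh = h − e.
The 8×24 boundary matrix has rank 7 and Smith normal form diag(1,1,1,1,1,1,1).

Boundary ∂_2: C_2 → C_1 acts by ∂[p,q,r] = [q,r] − [p,r] + [p,q]. For instance
  ∂adf = df − af + ad,
  ∂abc = bc − ac + ab.
This gives a 24×16 integer matrix of rank 15; reducing to Smith normal form yields diagonal entries (1,1,1,1,1,1,1,1,1,1,1,1,1,1,1).

Reading off H_k = ker ∂_k / im ∂_{k+1}:

  H_0: rank C_0 − rank ∂_1 = 8 − 7 = 1, and the invariant factors of ∂_1 are all 1, so H_0 ≅ Z.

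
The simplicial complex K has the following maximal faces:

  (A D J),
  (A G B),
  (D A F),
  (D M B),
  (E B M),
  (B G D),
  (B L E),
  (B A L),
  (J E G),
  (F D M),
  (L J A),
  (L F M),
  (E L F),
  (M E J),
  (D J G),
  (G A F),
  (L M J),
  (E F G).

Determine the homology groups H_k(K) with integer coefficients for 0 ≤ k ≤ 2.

K has 9 vertices, 27 edges, 18 triangles.
rank ∂_0 = 0, rank ∂_1 = 8 ⇒ b_0 = 9 − 0 − 8 = 1; all invariant factors of ∂_1 are 1 so no torsion. So H_0 = Z.
rank ∂_1 = 8, rank ∂_2 = 18 ⇒ b_1 = 27 − 8 − 18 = 1; ∂_2 has invariant factor(s) [2] giving torsion. So H_1 = Z × Z/2.
rank ∂_2 = 18, rank ∂_3 = 0 ⇒ b_2 = 18 − 18 − 0 = 0. So H_2 = 0.

H_0 = Z,  H_1 = Z × Z/2,  H_2 = 0.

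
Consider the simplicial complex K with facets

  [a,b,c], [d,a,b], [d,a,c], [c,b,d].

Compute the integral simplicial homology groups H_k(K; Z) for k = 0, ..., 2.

H_0 = Z,  H_1 = 0,  H_2 = Z.

K has 4 vertices, 6 edges, 4 triangles.
rank ∂_0 = 0, rank ∂_1 = 3 ⇒ b_0 = 4 − 0 − 3 = 1; all invariant factors of ∂_1 are 1 so no torsion. So H_0 = Z.
rank ∂_1 = 3, rank ∂_2 = 3 ⇒ b_1 = 6 − 3 − 3 = 0; all invariant factors of ∂_2 are 1 so no torsion. So H_1 = 0.
rank ∂_2 = 3, rank ∂_3 = 0 ⇒ b_2 = 4 − 3 − 0 = 1. So H_2 = Z.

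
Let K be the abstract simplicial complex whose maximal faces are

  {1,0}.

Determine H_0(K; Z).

H_0 = Z.

Fix the vertex order 0 < 1 and write every simplex with vertices in increasing order. Then dim K = 1 and the simplices of K are:

  0-simplices (2): [0], [1]
  1-simplices (1): [0,1]

Hence C_0 ≅ Z^2, C_1 ≅ Z^1.

Boundary ∂_1: C_1 → C_0 is given by ∂[p,q] = [q] − [p]. For instance
  ∂[0,1] = [1] − [0].
The resulting 2×1 matrix has rank 1, and its Smith normal form has invariant factors (1).

Reading off H_k = ker ∂_k / im ∂_{k+1}:

  H_0: rank C_0 − rank ∂_1 = 2 − 1 = 1, and the invariant factors of ∂_1 are all 1, so H_0 = Z.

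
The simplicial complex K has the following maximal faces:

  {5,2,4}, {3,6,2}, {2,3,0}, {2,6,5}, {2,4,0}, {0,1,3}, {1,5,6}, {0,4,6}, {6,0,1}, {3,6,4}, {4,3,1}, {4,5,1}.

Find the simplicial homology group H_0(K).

H_0 = Z.

Take the total order 0 < 1 < 2 < 3 < 4 < 5 < 6 on the vertex set. Then K (dimension 2) consists of the simplices:

  0-simplices (7): [0], [1], [2], [3], [4], [5], [6]
  1-simplices (18): [0,1], [0,2], [0,3], [0,4], [0,6], [1,3], [1,4], [1,5], [1,6], [2,3], [2,4], [2,5], [2,6], [3,4], [3,6], [4,5], [4,6], [5,6]
  2-simplices (12): [0,1,3], [0,1,6], [0,2,3], [0,2,4], [0,4,6], [1,3,4], [1,4,5], [1,5,6], [2,3,6], [2,4,5], [2,5,6], [3,4,6]

giving chain groups C_0 ≅ Z^7, C_1 ≅ Z^18, C_2 ≅ Z^12.

The boundary map ∂_1: C_1 → C_0 maps an edge to its endpoints' difference, ∂[p,q] = q − p. For instance
  ∂[2,6] = [6] − [2].
The 7×18 boundary matrix has rank 6 and Smith normal form diag(1,1,1,1,1,1).

The boundary map ∂_2: C_2 → C_1 sends each 2-simplex [p,q,r] to [q,r] − [p,r] + [p,q]. For instance
  ∂[2,4,5] = [4,5] − [2,5] + [2,4],
  ∂[1,5,6] = [5,6] − [1,6] + [1,5].
The 18×12 boundary matrix has rank 12 and Smith normal form diag(1,1,1,1,1,1,1,1,1,1,1,2).

Now H_k = ker ∂_k / im ∂_{k+1}, so:

  H_0: rank C_0 − rank ∂_1 = 7 − 6 = 1, and the invariant factors of ∂_1 are all 1, so H_0 = Z.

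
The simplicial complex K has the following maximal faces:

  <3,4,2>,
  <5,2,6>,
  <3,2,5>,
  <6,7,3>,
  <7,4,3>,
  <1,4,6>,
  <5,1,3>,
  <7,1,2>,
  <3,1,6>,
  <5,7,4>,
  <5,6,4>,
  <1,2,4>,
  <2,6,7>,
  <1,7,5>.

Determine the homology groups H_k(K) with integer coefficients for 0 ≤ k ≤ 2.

We work with the vertex ordering 1 < 2 < 3 < 4 < 5 < 6 < 7. The simplices of K, each written with vertices in increasing order, are:

  0-simplices (7): [1], [2], [3], [4], [5], [6], [7]
  1-simplices (21): [1,2], [1,3], [1,4], [1,5], [1,6], [1,7], [2,3], [2,4], [2,5], [2,6], [2,7], [3,4], [3,5], [3,6], [3,7], [4,5], [4,6], [4,7], [5,6], [5,7], [6,7]
  2-simplices (14): [1,2,4], [1,2,7], [1,3,5], [1,3,6], [1,4,6], [1,5,7], [2,3,4], [2,3,5], [2,5,6], [2,6,7], [3,4,7], [3,6,7], [4,5,6], [4,5,7]

giving chain groups C_0 ≅ Z^7, C_1 ≅ Z^21, C_2 ≅ Z^14.

The boundary map ∂_1: C_1 → C_0 maps an edge to its endpoints' difference, ∂[p,q] = q − p. For instance
  ∂[1,2] = [2] − [1].
As a 7×21 matrix over Z this has rank 6, with invariant factors (1,1,1,1,1,1).

∂_2: C_2 → C_1 sends each 2-simplex [p,q,r] to [q,r] − [p,r] + [p,q]. For instance
  ∂[1,2,4] = [2,4] − [1,4] + [1,2],
  ∂[1,2,7] = [2,7] − [1,7] + [1,2].
As a 21×14 matrix over Z this has rank 13, with invariant factors (1,1,1,1,1,1,1,1,1,1,1,1,1).

Reading off H_k = ker ∂_k / im ∂_{k+1}:

  H_0: rank C_0 − rank ∂_1 = 7 − 6 = 1, and the invariant factors of ∂_1 are all 1, so H_0 ≅ Z.
  H_1: rank ker ∂_1 − rank ∂_2 = (21 − 6) − 13 = 2, and the invariant factors of ∂_2 are all 1, so H_1 ≅ Z^2.
  H_2: rank ker ∂_2 − rank ∂_3 = (14 − 13) − 0 = 1, and there is no ∂_3, so H_2 ≅ Z.

As a check, the Euler characteristic is 7 − 21 + 14 = 0, which agrees with 1 − 2 + 1 = 0.
(K is a triangulation of the torus T^2.)

H_0 = Z,  H_1 = Z^2,  H_2 = Z.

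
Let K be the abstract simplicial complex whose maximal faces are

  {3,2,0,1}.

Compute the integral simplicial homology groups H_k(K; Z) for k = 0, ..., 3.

Take the total order 0 < 1 < 2 < 3 on the vertex set. Then K (dimension 3) consists of the simplices:

  0-simplices (4): [0], [1], [2], [3]
  1-simplices (6): [0,1], [0,2], [0,3], [1,2], [1,3], [2,3]
  2-simplices (4): [0,1,2], [0,1,3], [0,2,3], [1,2,3]
  3-simplices (1): [0,1,2,3]

Hence C_0 ≅ Z^4, C_1 ≅ Z^6, C_2 ≅ Z^4, C_3 ≅ Z^1.

Boundary ∂_1: C_1 → C_0 maps an edge to its endpoints' difference, ∂[p,q] = q − p. For instance
  ∂[0,2] = [2] − [0].
The 4×6 boundary matrix has rank 3 and Smith normal form diag(1,1,1).

Boundary ∂_2: C_2 → C_1 acts by ∂[p,q,r] = [q,r] − [p,r] + [p,q]. For instance
  ∂[0,1,3] = [1,3] − [0,3] + [0,1],
  ∂[0,2,3] = [2,3] − [0,3] + [0,2].
This gives a 6×4 integer matrix of rank 3; reducing to Smith normal form yields diagonal entries (1,1,1).

The boundary map ∂_3: C_3 → C_2 sends each 3-simplex σ to the alternating sum Σ_i (−1)^i (σ with its i-th vertex removed). For instance
  ∂[0,1,2,3] = [1,2,3] − [0,2,3] + [0,1,3] − [0,1,2].
As a 4×1 matrix over Z this has rank 1, with invariant factors (1).

From H_k ≅ ker(∂_k) / im(∂_{k+1}) we obtain:

  H_0: rank C_0 − rank ∂_1 = 4 − 3 = 1, and the invariant factors of ∂_1 are all 1, so H_0 = Z.
  H_1: rank ker ∂_1 − rank ∂_2 = (6 − 3) − 3 = 0, and the invariant factors of ∂_2 are all 1, so H_1 = 0.
  H_2: rank ker ∂_2 − rank ∂_3 = (4 − 3) − 1 = 0, and the invariant factors of ∂_3 are all 1, so H_2 = 0.
  H_3: rank ker ∂_3 − rank ∂_4 = (1 − 1) − 0 = 0, and there is no ∂_4, so H_3 = 0.

H_0 ≅ Z,  H_1 = 0,  H_2 = 0,  H_3 = 0.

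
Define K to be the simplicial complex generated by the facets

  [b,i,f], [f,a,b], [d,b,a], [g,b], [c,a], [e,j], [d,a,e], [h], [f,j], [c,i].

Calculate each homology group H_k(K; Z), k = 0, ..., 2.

H_0 = Z^2,  H_1 = Z^2,  H_2 = 0.

Take the total order a < b < c < d < e < f < g < h < i < j on the vertex set. Then K (dimension 2) consists of the simplices:

  0-simplices (10): a, b, c, d, e, f, g, h, i, j
  1-simplices (14): ab, ac, ad, ae, af, bd, bf, bg, bi, ci, de, ej, fi, fj
  2-simplices (4): abd, abf, ade, bfi

giving chain groups C_0 ≅ Z^10, C_1 ≅ Z^14, C_2 ≅ Z^4.

∂_1: C_1 → C_0 sends each edge [p,q] (with p < q) to q − p.
This gives a 10×14 integer matrix of rank 8; reducing to Smith normal form yields diagonal entries (1,1,1,1,1,1,1,1).

The boundary map ∂_2: C_2 → C_1 maps a triangle to the signed sum of its edges. For instance
  ∂abf = bf − af + ab,
  ∂ade = de − ae + ad.
The resulting 14×4 matrix has rank 4, and its Smith normal form has invariant factors (1,1,1,1).

Now H_k = ker ∂_k / im ∂_{k+1}, so:

  H_0: rank C_0 − rank ∂_1 = 10 − 8 = 2, and the invariant factors of ∂_1 are all 1, so H_0 = Z^2.
  H_1: rank ker ∂_1 − rank ∂_2 = (14 − 8) − 4 = 2, and the invariant factors of ∂_2 are all 1, so H_1 = Z^2.
  H_2: rank ker ∂_2 − rank ∂_3 = (4 − 4) − 0 = 0, and there is no ∂_3, so H_2 = 0.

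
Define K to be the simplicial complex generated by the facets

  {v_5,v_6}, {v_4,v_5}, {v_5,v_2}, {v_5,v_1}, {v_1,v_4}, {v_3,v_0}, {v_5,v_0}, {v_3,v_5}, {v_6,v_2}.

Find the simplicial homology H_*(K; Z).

H_0 = Z,  H_1 = Z^3.

We work with the vertex ordering v_0 < v_1 < v_2 < v_3 < v_4 < v_5 < v_6. The simplices of K, each written with vertices in increasing order, are:

  0-simplices (7): [v_0], [v_1], [v_2], [v_3], [v_4], [v_5], [v_6]
  1-simplices (9): [v_0,v_3], [v_0,v_5], [v_1,v_4], [v_1,v_5], [v_2,v_5], [v_2,v_6], [v_3,v_5], [v_4,v_5], [v_5,v_6]

so the chain groups are C_0 ≅ Z^7, C_1 ≅ Z^9.

Boundary ∂_1: C_1 → C_0 is given by ∂[p,q] = [q] − [p].
This gives a 7×9 integer matrix of rank 6; reducing to Smith normal form yields diagonal entries (1,1,1,1,1,1).

Now H_k = ker ∂_k / im ∂_{k+1}, so:

  H_0: rank C_0 − rank ∂_1 = 7 − 6 = 1, and the invariant factors of ∂_1 are all 1, so H_0 = Z.
  H_1: rank ker ∂_1 − rank ∂_2 = (9 − 6) − 0 = 3, and there is no ∂_2, so H_1 = Z^3.

As a check, the Euler characteristic is 7 − 9 = -2, which agrees with 1 − 3 = -2.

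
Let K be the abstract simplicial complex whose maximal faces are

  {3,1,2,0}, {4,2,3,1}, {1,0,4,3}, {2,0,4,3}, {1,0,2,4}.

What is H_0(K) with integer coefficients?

H_0 = Z.

Take the total order 0 < 1 < 2 < 3 < 4 on the vertex set. Then K (dimension 3) consists of the simplices:

  0-simplices (5): [0], [1], [2], [3], [4]
  1-simplices (10): [0,1], [0,2], [0,3], [0,4], [1,2], [1,3], [1,4], [2,3], [2,4], [3,4]
  2-simplices (10): [0,1,2], [0,1,3], [0,1,4], [0,2,3], [0,2,4], [0,3,4], [1,2,3], [1,2,4], [1,3,4], [2,3,4]
  3-simplices (5): [0,1,2,3], [0,1,2,4], [0,1,3,4], [0,2,3,4], [1,2,3,4]

so the chain groups are C_0 ≅ Z^5, C_1 ≅ Z^10, C_2 ≅ Z^10, C_3 ≅ Z^5.

The boundary map ∂_1: C_1 → C_0 sends each edge [p,q] (with p < q) to q − p.
The 5×10 boundary matrix has rank 4 and Smith normal form diag(1,1,1,1).

The boundary map ∂_2: C_2 → C_1 maps a triangle to the signed sum of its edges. For instance
  ∂[1,3,4] = [3,4] − [1,4] + [1,3],
  ∂[0,1,4] = [1,4] − [0,4] + [0,1].
This gives a 10×10 integer matrix of rank 6; reducing to Smith normal form yields diagonal entries (1,1,1,1,1,1).

Boundary ∂_3: C_3 → C_2 sends each 3-simplex σ to the alternating sum Σ_i (−1)^i (σ with its i-th vertex removed). For instance
  ∂[0,1,3,4] = [1,3,4] − [0,3,4] + [0,1,4] − [0,1,3],
  ∂[1,2,3,4] = [2,3,4] − [1,3,4] + [1,2,4] − [1,2,3].
The resulting 10×5 matrix has rank 4, and its Smith normal form has invariant factors (1,1,1,1).

Reading off H_k = ker ∂_k / im ∂_{k+1}:

  H_0: rank C_0 − rank ∂_1 = 5 − 4 = 1, and the invariant factors of ∂_1 are all 1, so H_0 ≅ Z.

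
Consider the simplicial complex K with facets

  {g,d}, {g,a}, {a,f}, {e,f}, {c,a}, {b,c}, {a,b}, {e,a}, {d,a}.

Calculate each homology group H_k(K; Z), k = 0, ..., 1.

H_0 ≅ Z,  H_1 ≅ Z^3.

Order the vertices as a < b < c < d < e < f < g. Listing each simplex with vertices in this order, K has dimension 1 with simplices:

  0-simplices (7): a, b, c, d, e, f, g
  1-simplices (9): ab, ac, ad, ae, af, ag, bc, dg, ef

giving chain groups C_0 ≅ Z^7, C_1 ≅ Z^9.

The boundary map ∂_1: C_1 → C_0 sends each edge [p,q] (with p < q) to q − p. For instance
  ∂dg = g − d.
The resulting 7×9 matrix has rank 6, and its Smith normal form has invariant factors (1,1,1,1,1,1).

Now H_k = ker ∂_k / im ∂_{k+1}, so:

  H_0: rank C_0 − rank ∂_1 = 7 − 6 = 1, and the invariant factors of ∂_1 are all 1, so H_0 ≅ Z.
  H_1: rank ker ∂_1 − rank ∂_2 = (9 − 6) − 0 = 3, and there is no ∂_2, so H_1 ≅ Z^3.

As a check, the Euler characteristic is 7 − 9 = -2, which agrees with 1 − 3 = -2.
(K is a triangulation of a wedge of 3 circles.)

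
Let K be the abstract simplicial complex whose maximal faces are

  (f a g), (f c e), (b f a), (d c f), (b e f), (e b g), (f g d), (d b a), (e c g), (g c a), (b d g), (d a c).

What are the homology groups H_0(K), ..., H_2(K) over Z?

H_0 ≅ Z,  H_1 ≅ Z/2,  H_2 = 0.

Take the total order a < b < c < d < e < f < g on the vertex set. Then K (dimension 2) consists of the simplices:

  0-simplices (7): a, b, c, d, e, f, g
  1-simplices (18): ab, ac, ad, af, ag, bd, be, bf, bg, cd, ce, cf, cg, df, dg, ef, eg, fg
  2-simplices (12): abd, abf, acd, acg, afg, bdg, bef, beg, cdf, cef, ceg, dfg

so the chain groups are C_0 ≅ Z^7, C_1 ≅ Z^18, C_2 ≅ Z^12.

∂_1: C_1 → C_0 maps an edge to its endpoints' difference, ∂[p,q] = q − p.
As a 7×18 matrix over Z this has rank 6, with invariant factors (1,1,1,1,1,1).

The boundary map ∂_2: C_2 → C_1 sends each 2-simplex [p,q,r] to [q,r] − [p,r] + [p,q]. For instance
  ∂bdg = dg − bg + bd,
  ∂bef = ef − bf + be.
The resulting 18×12 matrix has rank 12, and its Smith normal form has invariant factors (1,1,1,1,1,1,1,1,1,1,1,2).

Computing H_k = (kernel of ∂_k) / (image of ∂_{k+1}):

  H_0: rank C_0 − rank ∂_1 = 7 − 6 = 1, and the invariant factors of ∂_1 are all 1, so H_0 = Z.
  H_1: rank ker ∂_1 − rank ∂_2 = (18 − 6) − 12 = 0, and ∂_2 has invariant factor 2 > 1, so H_1 = Z/2.
  H_2: rank ker ∂_2 − rank ∂_3 = (12 − 12) − 0 = 0, and there is no ∂_3, so H_2 = 0.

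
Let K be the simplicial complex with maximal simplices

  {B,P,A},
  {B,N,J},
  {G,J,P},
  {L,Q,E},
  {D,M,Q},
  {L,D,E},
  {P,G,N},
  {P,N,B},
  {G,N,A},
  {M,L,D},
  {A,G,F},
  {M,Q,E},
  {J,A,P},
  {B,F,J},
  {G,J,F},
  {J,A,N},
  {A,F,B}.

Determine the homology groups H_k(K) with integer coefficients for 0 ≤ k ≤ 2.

Take the total order A < B < D < E < F < G < J < L < M < N < P < Q on the vertex set. Then K (dimension 2) consists of the simplices:

  0-simplices (12): A, B, D, E, F, G, J, L, M, N, P, Q
  1-simplices (28): AB, AF, AG, AJ, AN, AP, BF, BJ, BN, BP, DE, DL, DM, DQ, EL, EM, EQ, FG, FJ, GJ, GN, GP, JN, JP, LM, LQ, MQ, NP
  2-simplices (17): ABF, ABP, AFG, AGN, AJN, AJP, BFJ, BJN, BNP, DEL, DLM, DMQ, ELQ, EMQ, FGJ, GJP, GNP

giving chain groups C_0 ≅ Z^12, C_1 ≅ Z^28, C_2 ≅ Z^17.

Boundary ∂_1: C_1 → C_0 is given by ∂[p,q] = [q] − [p]. For instance
  ∂BN = N − B.
The 12×28 boundary matrix has rank 10 and Smith normal form diag(1,1,1,1,1,1,1,1,1,1).

The boundary map ∂_2: C_2 → C_1 sends each 2-simplex [p,q,r] to [q,r] − [p,r] + [p,q]. For instance
  ∂EMQ = MQ − EQ + EM,
  ∂GJP = JP − GP + GJ.
This gives a 28×17 integer matrix of rank 17; reducing to Smith normal form yields diagonal entries (1,1,1,1,1,1,1,1,1,1,1,1,1,1,1,1,2).

Computing H_k = (kernel of ∂_k) / (image of ∂_{k+1}):

  H_0: rank C_0 − rank ∂_1 = 12 − 10 = 2, and the invariant factors of ∂_1 are all 1, so H_0 = Z^2.
  H_1: rank ker ∂_1 − rank ∂_2 = (28 − 10) − 17 = 1, and ∂_2 has invariant factor 2 > 1, so H_1 = Z ⊕ Z/2.
  H_2: rank ker ∂_2 − rank ∂_3 = (17 − 17) − 0 = 0, and there is no ∂_3, so H_2 = 0.

H_0 = Z^2,  H_1 = Z ⊕ Z/2,  H_2 = 0.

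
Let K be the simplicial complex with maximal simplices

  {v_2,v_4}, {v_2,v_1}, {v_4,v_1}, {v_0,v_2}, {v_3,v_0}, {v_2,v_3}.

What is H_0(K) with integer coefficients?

Fix the vertex order v_0 < v_1 < v_2 < v_3 < v_4 and write every simplex with vertices in increasing order. Then dim K = 1 and the simplices of K are:

  0-simplices (5): [v_0], [v_1], [v_2], [v_3], [v_4]
  1-simplices (6): [v_0,v_2], [v_0,v_3], [v_1,v_2], [v_1,v_4], [v_2,v_3], [v_2,v_4]

giving chain groups C_0 ≅ Z^5, C_1 ≅ Z^6.

The boundary map ∂_1: C_1 → C_0 sends each edge [p,q] (with p < q) to q − p. For instance
  ∂[v_2,v_4] = [v_4] − [v_2].
The resulting 5×6 matrix has rank 4, and its Smith normal form has invariant factors (1,1,1,1).

From H_k ≅ ker(∂_k) / im(∂_{k+1}) we obtain:

  H_0: rank C_0 − rank ∂_1 = 5 − 4 = 1, and the invariant factors of ∂_1 are all 1, so H_0 = Z.

(K is a triangulation of a wedge of 2 circles.)

H_0 = Z.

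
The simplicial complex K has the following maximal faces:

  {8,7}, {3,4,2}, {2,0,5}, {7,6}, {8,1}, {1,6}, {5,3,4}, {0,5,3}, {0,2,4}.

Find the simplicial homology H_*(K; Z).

H_0 ≅ Z^2,  H_1 ≅ Z^2,  H_2 = 0.

Order the vertices as 0 < 1 < 2 < 3 < 4 < 5 < 6 < 7 < 8. Listing each simplex with vertices in this order, K has dimension 2 with simplices:

  0-simplices (9): [0], [1], [2], [3], [4], [5], [6], [7], [8]
  1-simplices (14): [0,2], [0,3], [0,4], [0,5], [1,6], [1,8], [2,3], [2,4], [2,5], [3,4], [3,5], [4,5], [6,7], [7,8]
  2-simplices (5): [0,2,4], [0,2,5], [0,3,5], [2,3,4], [3,4,5]

so the chain groups are C_0 ≅ Z^9, C_1 ≅ Z^14, C_2 ≅ Z^5.

Boundary ∂_1: C_1 → C_0 sends each edge [p,q] (with p < q) to q − p.
As a 9×14 matrix over Z this has rank 7, with invariant factors (1,1,1,1,1,1,1).

∂_2: C_2 → C_1 acts by ∂[p,q,r] = [q,r] − [p,r] + [p,q]. For instance
  ∂[0,3,5] = [3,5] − [0,5] + [0,3],
  ∂[0,2,5] = [2,5] − [0,5] + [0,2].
The 14×5 boundary matrix has rank 5 and Smith normal form diag(1,1,1,1,1).

Reading off H_k = ker ∂_k / im ∂_{k+1}:

  H_0: rank C_0 − rank ∂_1 = 9 − 7 = 2, and the invariant factors of ∂_1 are all 1, so H_0 ≅ Z^2.
  H_1: rank ker ∂_1 − rank ∂_2 = (14 − 7) − 5 = 2, and the invariant factors of ∂_2 are all 1, so H_1 ≅ Z^2.
  H_2: rank ker ∂_2 − rank ∂_3 = (5 − 5) − 0 = 0, and there is no ∂_3, so H_2 ≅ 0.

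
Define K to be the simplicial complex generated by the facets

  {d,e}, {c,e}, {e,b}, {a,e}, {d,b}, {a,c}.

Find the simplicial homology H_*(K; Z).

We work with the vertex ordering a < b < c < d < e. The simplices of K, each written with vertices in increasing order, are:

  0-simplices (5): a, b, c, d, e
  1-simplices (6): ac, ae, bd, be, ce, de

so the chain groups are C_0 ≅ Z^5, C_1 ≅ Z^6.

The boundary map ∂_1: C_1 → C_0 sends each edge [p,q] (with p < q) to q − p.
The 5×6 boundary matrix has rank 4 and Smith normal form diag(1,1,1,1).

From H_k ≅ ker(∂_k) / im(∂_{k+1}) we obtain:

  H_0: rank C_0 − rank ∂_1 = 5 − 4 = 1, and the invariant factors of ∂_1 are all 1, so H_0 = Z.
  H_1: rank ker ∂_1 − rank ∂_2 = (6 − 4) − 0 = 2, and there is no ∂_2, so H_1 = Z^2.

H_0 ≅ Z,  H_1 ≅ Z^2.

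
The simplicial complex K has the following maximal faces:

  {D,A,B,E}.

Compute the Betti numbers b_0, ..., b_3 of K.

Take the total order A < B < D < E on the vertex set. Then K (dimension 3) consists of the simplices:

  0-simplices (4): A, B, D, E
  1-simplices (6): AB, AD, AE, BD, BE, DE
  2-simplices (4): ABD, ABE, ADE, BDE
  3-simplices (1): ABDE

so the chain groups are C_0 ≅ Z^4, C_1 ≅ Z^6, C_2 ≅ Z^4, C_3 ≅ Z^1.

Boundary ∂_1: C_1 → C_0 is given by ∂[p,q] = [q] − [p].
This gives a 4×6 integer matrix of rank 3; reducing to Smith normal form yields diagonal entries (1,1,1).

Boundary ∂_2: C_2 → C_1 maps a triangle to the signed sum of its edges. For instance
  ∂BDE = DE − BE + BD,
  ∂ABD = BD − AD + AB.
This gives a 6×4 integer matrix of rank 3; reducing to Smith normal form yields diagonal entries (1,1,1).

The boundary map ∂_3: C_3 → C_2 sends each 3-simplex σ to the alternating sum Σ_i (−1)^i (σ with its i-th vertex removed). For instance
  ∂ABDE = BDE − ADE + ABE − ABD.
The resulting 4×1 matrix has rank 1, and its Smith normal form has invariant factors (1).

From H_k ≅ ker(∂_k) / im(∂_{k+1}) we obtain:

  H_0: rank C_0 − rank ∂_1 = 4 − 3 = 1, and the invariant factors of ∂_1 are all 1, so H_0 = Z.
  H_1: rank ker ∂_1 − rank ∂_2 = (6 − 3) − 3 = 0, and the invariant factors of ∂_2 are all 1, so H_1 = 0.
  H_2: rank ker ∂_2 − rank ∂_3 = (4 − 3) − 1 = 0, and the invariant factors of ∂_3 are all 1, so H_2 = 0.
  H_3: rank ker ∂_3 − rank ∂_4 = (1 − 1) − 0 = 0, and there is no ∂_4, so H_3 = 0.

Hence the Betti numbers are b_0 = 1, b_1 = 0, b_2 = 0, b_3 = 0.

b_0 = 1, b_1 = 0, b_2 = 0, b_3 = 0.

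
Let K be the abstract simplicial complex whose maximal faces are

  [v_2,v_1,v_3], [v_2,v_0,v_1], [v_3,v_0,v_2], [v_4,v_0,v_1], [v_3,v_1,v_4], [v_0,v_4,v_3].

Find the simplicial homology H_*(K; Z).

Fix the vertex order v_0 < v_1 < v_2 < v_3 < v_4 and write every simplex with vertices in increasing order. Then dim K = 2 and the simplices of K are:

  0-simplices (5): [v_0], [v_1], [v_2], [v_3], [v_4]
  1-simplices (9): [v_0,v_1], [v_0,v_2], [v_0,v_3], [v_0,v_4], [v_1,v_2], [v_1,v_3], [v_1,v_4], [v_2,v_3], [v_3,v_4]
  2-simplices (6): [v_0,v_1,v_2], [v_0,v_1,v_4], [v_0,v_2,v_3], [v_0,v_3,v_4], [v_1,v_2,v_3], [v_1,v_3,v_4]

so the chain groups are C_0 ≅ Z^5, C_1 ≅ Z^9, C_2 ≅ Z^6.

Boundary ∂_1: C_1 → C_0 sends each edge [p,q] (with p < q) to q − p. For instance
  ∂[v_1,v_4] = [v_4] − [v_1].
This gives a 5×9 integer matrix of rank 4; reducing to Smith normal form yields diagonal entries (1,1,1,1).

The boundary map ∂_2: C_2 → C_1 maps a triangle to the signed sum of its edges. For instance
  ∂[v_0,v_1,v_4] = [v_1,v_4] − [v_0,v_4] + [v_0,v_1],
  ∂[v_0,v_1,v_2] = [v_1,v_2] − [v_0,v_2] + [v_0,v_1].
As a 9×6 matrix over Z this has rank 5, with invariant factors (1,1,1,1,1).

Reading off H_k = ker ∂_k / im ∂_{k+1}:

  H_0: rank C_0 − rank ∂_1 = 5 − 4 = 1, and the invariant factors of ∂_1 are all 1, so H_0 ≅ Z.
  H_1: rank ker ∂_1 − rank ∂_2 = (9 − 4) − 5 = 0, and the invariant factors of ∂_2 are all 1, so H_1 ≅ 0.
  H_2: rank ker ∂_2 − rank ∂_3 = (6 − 5) − 0 = 1, and there is no ∂_3, so H_2 ≅ Z.

As a check, the Euler characteristic is 5 − 9 + 6 = 2, which agrees with 1 − 0 + 1 = 2.

H_0 ≅ Z,  H_1 = 0,  H_2 ≅ Z.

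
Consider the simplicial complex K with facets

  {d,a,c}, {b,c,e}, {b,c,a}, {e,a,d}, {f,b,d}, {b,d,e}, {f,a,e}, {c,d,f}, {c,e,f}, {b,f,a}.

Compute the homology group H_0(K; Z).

H_0 = Z.

Order the vertices as a < b < c < d < e < f. Listing each simplex with vertices in this order, K has dimension 2 with simplices:

  0-simplices (6): a, b, c, d, e, f
  1-simplices (15): ab, ac, ad, ae, af, bc, bd, be, bf, cd, ce, cf, de, df, ef
  2-simplices (10): abc, abf, acd, ade, aef, bce, bde, bdf, cdf, cef

giving chain groups C_0 ≅ Z^6, C_1 ≅ Z^15, C_2 ≅ Z^10.

Boundary ∂_1: C_1 → C_0 is given by ∂[p,q] = [q] − [p].
The resulting 6×15 matrix has rank 5, and its Smith normal form has invariant factors (1,1,1,1,1).

∂_2: C_2 → C_1 maps a triangle to the signed sum of its edges. For instance
  ∂acd = cd − ad + ac,
  ∂aef = ef − af + ae.
As a 15×10 matrix over Z this has rank 10, with invariant factors (1,1,1,1,1,1,1,1,1,2).

Reading off H_k = ker ∂_k / im ∂_{k+1}:

  H_0: rank C_0 − rank ∂_1 = 6 − 5 = 1, and the invariant factors of ∂_1 are all 1, so H_0 ≅ Z.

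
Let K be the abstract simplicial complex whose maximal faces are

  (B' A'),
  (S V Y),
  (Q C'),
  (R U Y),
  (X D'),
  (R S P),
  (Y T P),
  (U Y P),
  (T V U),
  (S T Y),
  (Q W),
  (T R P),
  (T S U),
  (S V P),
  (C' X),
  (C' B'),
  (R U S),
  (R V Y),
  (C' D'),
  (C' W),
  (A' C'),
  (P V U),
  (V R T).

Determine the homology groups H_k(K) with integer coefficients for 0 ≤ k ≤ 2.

H_0 ≅ Z^2,  H_1 ≅ Z^5,  H_2 ≅ Z.

Order the vertices as P < Q < R < S < T < U < V < W < X < Y < A' < B' < C' < D'. Listing each simplex with vertices in this order, K has dimension 2 with simplices:

  0-simplices (14): [P], [Q], [R], [S], [T], [U], [V], [W], [X], [Y], [A'], [B'], [C'], [D']
  1-simplices (30): (30 of them)
  2-simplices (14): [P,R,S], [P,R,T], [P,S,V], [P,T,Y], [P,U,V], [P,U,Y], [R,S,U], [R,T,V], [R,U,Y], [R,V,Y], [S,T,U], [S,T,Y], [S,V,Y], [T,U,V]

Hence C_0 ≅ Z^14, C_1 ≅ Z^30, C_2 ≅ Z^14.

∂_1: C_1 → C_0 is given by ∂[p,q] = [q] − [p]. For instance
  ∂[R,S] = [S] − [R].
This gives a 14×30 integer matrix of rank 12; reducing to Smith normal form yields diagonal entries (1,1,1,1,1,1,1,1,1,1,1,1).

∂_2: C_2 → C_1 sends each 2-simplex [p,q,r] to [q,r] − [p,r] + [p,q]. For instance
  ∂[R,S,U] = [S,U] − [R,U] + [R,S],
  ∂[P,S,V] = [S,V] − [P,V] + [P,S].
The 30×14 boundary matrix has rank 13 and Smith normal form diag(1,1,1,1,1,1,1,1,1,1,1,1,1).

Computing H_k = (kernel of ∂_k) / (image of ∂_{k+1}):

  H_0: rank C_0 − rank ∂_1 = 14 − 12 = 2, and the invariant factors of ∂_1 are all 1, so H_0 = Z^2.
  H_1: rank ker ∂_1 − rank ∂_2 = (30 − 12) − 13 = 5, and the invariant factors of ∂_2 are all 1, so H_1 = Z^5.
  H_2: rank ker ∂_2 − rank ∂_3 = (14 − 13) − 0 = 1, and there is no ∂_3, so H_2 = Z.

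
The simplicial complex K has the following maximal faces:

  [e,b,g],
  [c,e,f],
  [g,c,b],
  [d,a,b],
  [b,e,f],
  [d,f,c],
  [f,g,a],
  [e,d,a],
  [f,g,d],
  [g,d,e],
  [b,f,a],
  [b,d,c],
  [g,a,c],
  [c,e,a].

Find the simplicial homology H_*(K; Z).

We work with the vertex ordering a < b < c < d < e < f < g. The simplices of K, each written with vertices in increasing order, are:

  0-simplices (7): a, b, c, d, e, f, g
  1-simplices (21): ab, ac, ad, ae, af, ag, bc, bd, be, bf, bg, cd, ce, cf, cg, de, df, dg, ef, eg, fg
  2-simplices (14): abd, abf, ace, acg, ade, afg, bcd, bcg, bef, beg, cdf, cef, deg, dfg

so the chain groups are C_0 ≅ Z^7, C_1 ≅ Z^21, C_2 ≅ Z^14.

The boundary map ∂_1: C_1 → C_0 sends each edge [p,q] (with p < q) to q − p. For instance
  ∂bf = f − b.
The resulting 7×21 matrix has rank 6, and its Smith normal form has invariant factors (1,1,1,1,1,1).

Boundary ∂_2: C_2 → C_1 sends each 2-simplex [p,q,r] to [q,r] − [p,r] + [p,q]. For instance
  ∂ace = ce − ae + ac,
  ∂beg = eg − bg + be.
The resulting 21×14 matrix has rank 13, and its Smith normal form has invariant factors (1,1,1,1,1,1,1,1,1,1,1,1,1).

From H_k ≅ ker(∂_k) / im(∂_{k+1}) we obtain:

  H_0: rank C_0 − rank ∂_1 = 7 − 6 = 1, and the invariant factors of ∂_1 are all 1, so H_0 ≅ Z.
  H_1: rank ker ∂_1 − rank ∂_2 = (21 − 6) − 13 = 2, and the invariant factors of ∂_2 are all 1, so H_1 ≅ Z^2.
  H_2: rank ker ∂_2 − rank ∂_3 = (14 − 13) − 0 = 1, and there is no ∂_3, so H_2 ≅ Z.

H_0 ≅ Z,  H_1 ≅ Z^2,  H_2 ≅ Z.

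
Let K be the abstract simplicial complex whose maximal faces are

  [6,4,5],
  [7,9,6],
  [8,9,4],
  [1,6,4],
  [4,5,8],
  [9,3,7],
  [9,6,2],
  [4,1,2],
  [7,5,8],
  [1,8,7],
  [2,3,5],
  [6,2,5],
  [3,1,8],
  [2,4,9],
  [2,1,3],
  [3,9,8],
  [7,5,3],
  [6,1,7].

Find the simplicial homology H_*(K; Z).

We work with the vertex ordering 1 < 2 < 3 < 4 < 5 < 6 < 7 < 8 < 9. The simplices of K, each written with vertices in increasing order, are:

  0-simplices (9): [1], [2], [3], [4], [5], [6], [7], [8], [9]
  1-simplices (27): (27 of them)
  2-simplices (18): [1,2,3], [1,2,4], [1,3,8], [1,4,6], [1,6,7], [1,7,8], [2,3,5], [2,4,9], [2,5,6], [2,6,9], [3,5,7], [3,7,9], [3,8,9], [4,5,6], [4,5,8], [4,8,9], [5,7,8], [6,7,9]

so the chain groups are C_0 ≅ Z^9, C_1 ≅ Z^27, C_2 ≅ Z^18.

Boundary ∂_1: C_1 → C_0 is given by ∂[p,q] = [q] − [p]. For instance
  ∂[4,5] = [5] − [4].
As a 9×27 matrix over Z this has rank 8, with invariant factors (1,1,1,1,1,1,1,1).

The boundary map ∂_2: C_2 → C_1 maps a triangle to the signed sum of its edges. For instance
  ∂[4,5,6] = [5,6] − [4,6] + [4,5],
  ∂[1,7,8] = [7,8] − [1,8] + [1,7].
The resulting 27×18 matrix has rank 18, and its Smith normal form has invariant factors (1,1,1,1,1,1,1,1,1,1,1,1,1,1,1,1,1,2).

Reading off H_k = ker ∂_k / im ∂_{k+1}:

  H_0: rank C_0 − rank ∂_1 = 9 − 8 = 1, and the invariant factors of ∂_1 are all 1, so H_0 = Z.
  H_1: rank ker ∂_1 − rank ∂_2 = (27 − 8) − 18 = 1, and ∂_2 has invariant factor 2 > 1, so H_1 = Z ⊕ Z/2.
  H_2: rank ker ∂_2 − rank ∂_3 = (18 − 18) − 0 = 0, and there is no ∂_3, so H_2 = 0.

H_0 = Z,  H_1 = Z ⊕ Z/2,  H_2 = 0.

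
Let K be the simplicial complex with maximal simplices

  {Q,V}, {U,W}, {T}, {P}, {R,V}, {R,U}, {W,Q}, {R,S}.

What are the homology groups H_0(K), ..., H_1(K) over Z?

Order the vertices as P < Q < R < S < T < U < V < W. Listing each simplex with vertices in this order, K has dimension 1 with simplices:

  0-simplices (8): P, Q, R, S, T, U, V, W
  1-simplices (6): QV, QW, RS, RU, RV, UW

giving chain groups C_0 ≅ Z^8, C_1 ≅ Z^6.

The boundary map ∂_1: C_1 → C_0 maps an edge to its endpoints' difference, ∂[p,q] = q − p. For instance
  ∂QW = W − Q.
The resulting 8×6 matrix has rank 5, and its Smith normal form has invariant factors (1,1,1,1,1).

From H_k ≅ ker(∂_k) / im(∂_{k+1}) we obtain:

  H_0: rank C_0 − rank ∂_1 = 8 − 5 = 3, and the invariant factors of ∂_1 are all 1, so H_0 = Z^3.
  H_1: rank ker ∂_1 − rank ∂_2 = (6 − 5) − 0 = 1, and there is no ∂_2, so H_1 = Z.

H_0 = Z^3,  H_1 = Z.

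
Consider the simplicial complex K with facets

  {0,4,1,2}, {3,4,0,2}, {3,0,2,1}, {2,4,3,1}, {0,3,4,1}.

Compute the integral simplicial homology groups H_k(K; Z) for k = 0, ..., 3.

We work with the vertex ordering 0 < 1 < 2 < 3 < 4. The simplices of K, each written with vertices in increasing order, are:

  0-simplices (5): [0], [1], [2], [3], [4]
  1-simplices (10): [0,1], [0,2], [0,3], [0,4], [1,2], [1,3], [1,4], [2,3], [2,4], [3,4]
  2-simplices (10): [0,1,2], [0,1,3], [0,1,4], [0,2,3], [0,2,4], [0,3,4], [1,2,3], [1,2,4], [1,3,4], [2,3,4]
  3-simplices (5): [0,1,2,3], [0,1,2,4], [0,1,3,4], [0,2,3,4], [1,2,3,4]

giving chain groups C_0 ≅ Z^5, C_1 ≅ Z^10, C_2 ≅ Z^10, C_3 ≅ Z^5.

The boundary map ∂_1: C_1 → C_0 maps an edge to its endpoints' difference, ∂[p,q] = q − p. For instance
  ∂[2,4] = [4] − [2].
The 5×10 boundary matrix has rank 4 and Smith normal form diag(1,1,1,1).

∂_2: C_2 → C_1 sends each 2-simplex [p,q,r] to [q,r] − [p,r] + [p,q]. For instance
  ∂[0,1,2] = [1,2] − [0,2] + [0,1],
  ∂[0,1,3] = [1,3] − [0,3] + [0,1].
The 10×10 boundary matrix has rank 6 and Smith normal form diag(1,1,1,1,1,1).

The boundary map ∂_3: C_3 → C_2 sends each 3-simplex σ to the alternating sum Σ_i (−1)^i (σ with its i-th vertex removed). For instance
  ∂[0,1,3,4] = [1,3,4] − [0,3,4] + [0,1,4] − [0,1,3],
  ∂[0,1,2,3] = [1,2,3] − [0,2,3] + [0,1,3] − [0,1,2].
The resulting 10×5 matrix has rank 4, and its Smith normal form has invariant factors (1,1,1,1).

Computing H_k = (kernel of ∂_k) / (image of ∂_{k+1}):

  H_0: rank C_0 − rank ∂_1 = 5 − 4 = 1, and the invariant factors of ∂_1 are all 1, so H_0 ≅ Z.
  H_1: rank ker ∂_1 − rank ∂_2 = (10 − 4) − 6 = 0, and the invariant factors of ∂_2 are all 1, so H_1 ≅ 0.
  H_2: rank ker ∂_2 − rank ∂_3 = (10 − 6) − 4 = 0, and the invariant factors of ∂_3 are all 1, so H_2 ≅ 0.
  H_3: rank ker ∂_3 − rank ∂_4 = (5 − 4) − 0 = 1, and there is no ∂_4, so H_3 ≅ Z.

H_0 ≅ Z,  H_1 = 0,  H_2 = 0,  H_3 ≅ Z.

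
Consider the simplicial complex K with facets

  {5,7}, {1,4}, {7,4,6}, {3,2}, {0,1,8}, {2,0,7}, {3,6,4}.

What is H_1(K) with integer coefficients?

H_1 ≅ Z^2.

Fix the vertex order 0 < 1 < 2 < 3 < 4 < 5 < 6 < 7 < 8 and write every simplex with vertices in increasing order. Then dim K = 2 and the simplices of K are:

  0-simplices (9): [0], [1], [2], [3], [4], [5], [6], [7], [8]
  1-simplices (14): [0,1], [0,2], [0,7], [0,8], [1,4], [1,8], [2,3], [2,7], [3,4], [3,6], [4,6], [4,7], [5,7], [6,7]
  2-simplices (4): [0,1,8], [0,2,7], [3,4,6], [4,6,7]

giving chain groups C_0 ≅ Z^9, C_1 ≅ Z^14, C_2 ≅ Z^4.

∂_1: C_1 → C_0 maps an edge to its endpoints' difference, ∂[p,q] = q − p. For instance
  ∂[2,3] = [3] − [2].
This gives a 9×14 integer matrix of rank 8; reducing to Smith normal form yields diagonal entries (1,1,1,1,1,1,1,1).

∂_2: C_2 → C_1 acts by ∂[p,q,r] = [q,r] − [p,r] + [p,q]. For instance
  ∂[4,6,7] = [6,7] − [4,7] + [4,6],
  ∂[0,1,8] = [1,8] − [0,8] + [0,1].
As a 14×4 matrix over Z this has rank 4, with invariant factors (1,1,1,1).

Now H_k = ker ∂_k / im ∂_{k+1}, so:

  H_1: rank ker ∂_1 − rank ∂_2 = (14 − 8) − 4 = 2, and the invariant factors of ∂_2 are all 1, so H_1 ≅ Z^2.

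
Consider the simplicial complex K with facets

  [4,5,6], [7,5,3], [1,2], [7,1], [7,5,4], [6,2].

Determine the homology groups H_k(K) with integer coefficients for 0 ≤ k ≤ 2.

Take the total order 1 < 2 < 3 < 4 < 5 < 6 < 7 on the vertex set. Then K (dimension 2) consists of the simplices:

  0-simplices (7): [1], [2], [3], [4], [5], [6], [7]
  1-simplices (10): [1,2], [1,7], [2,6], [3,5], [3,7], [4,5], [4,6], [4,7], [5,6], [5,7]
  2-simplices (3): [3,5,7], [4,5,6], [4,5,7]

so the chain groups are C_0 ≅ Z^7, C_1 ≅ Z^10, C_2 ≅ Z^3.

Boundary ∂_1: C_1 → C_0 maps an edge to its endpoints' difference, ∂[p,q] = q − p.
The 7×10 boundary matrix has rank 6 and Smith normal form diag(1,1,1,1,1,1).

∂_2: C_2 → C_1 sends each 2-simplex [p,q,r] to [q,r] − [p,r] + [p,q]. For instance
  ∂[4,5,7] = [5,7] − [4,7] + [4,5],
  ∂[3,5,7] = [5,7] − [3,7] + [3,5].
This gives a 10×3 integer matrix of rank 3; reducing to Smith normal form yields diagonal entries (1,1,1).

Reading off H_k = ker ∂_k / im ∂_{k+1}:

  H_0: rank C_0 − rank ∂_1 = 7 − 6 = 1, and the invariant factors of ∂_1 are all 1, so H_0 = Z.
  H_1: rank ker ∂_1 − rank ∂_2 = (10 − 6) − 3 = 1, and the invariant factors of ∂_2 are all 1, so H_1 = Z.
  H_2: rank ker ∂_2 − rank ∂_3 = (3 − 3) − 0 = 0, and there is no ∂_3, so H_2 = 0.

H_0 = Z,  H_1 = Z,  H_2 = 0.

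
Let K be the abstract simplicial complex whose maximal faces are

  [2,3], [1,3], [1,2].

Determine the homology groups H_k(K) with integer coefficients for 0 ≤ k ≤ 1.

K has 3 vertices, 3 edges.
rank ∂_0 = 0, rank ∂_1 = 2 ⇒ b_0 = 3 − 0 − 2 = 1; all invariant factors of ∂_1 are 1 so no torsion. So H_0 = Z.
rank ∂_1 = 2, rank ∂_2 = 0 ⇒ b_1 = 3 − 2 − 0 = 1. So H_1 = Z.

H_0 = Z,  H_1 = Z.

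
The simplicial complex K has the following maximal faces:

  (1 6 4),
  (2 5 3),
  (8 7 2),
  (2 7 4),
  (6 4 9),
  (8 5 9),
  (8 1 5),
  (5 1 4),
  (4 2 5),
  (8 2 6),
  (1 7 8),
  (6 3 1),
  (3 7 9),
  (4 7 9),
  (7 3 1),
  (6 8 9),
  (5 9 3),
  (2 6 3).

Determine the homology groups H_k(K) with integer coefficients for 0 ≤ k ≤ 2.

H_0 ≅ Z,  H_1 ≅ Z^2,  H_2 ≅ Z.

Order the vertices as 1 < 2 < 3 < 4 < 5 < 6 < 7 < 8 < 9. Listing each simplex with vertices in this order, K has dimension 2 with simplices:

  0-simplices (9): [1], [2], [3], [4], [5], [6], [7], [8], [9]
  1-simplices (27): (27 of them)
  2-simplices (18): [1,3,6], [1,3,7], [1,4,5], [1,4,6], [1,5,8], [1,7,8], [2,3,5], [2,3,6], [2,4,5], [2,4,7], [2,6,8], [2,7,8], [3,5,9], [3,7,9], [4,6,9], [4,7,9], [5,8,9], [6,8,9]

giving chain groups C_0 ≅ Z^9, C_1 ≅ Z^27, C_2 ≅ Z^18.

The boundary map ∂_1: C_1 → C_0 maps an edge to its endpoints' difference, ∂[p,q] = q − p. For instance
  ∂[7,9] = [9] − [7].
As a 9×27 matrix over Z this has rank 8, with invariant factors (1,1,1,1,1,1,1,1).

The boundary map ∂_2: C_2 → C_1 acts by ∂[p,q,r] = [q,r] − [p,r] + [p,q]. For instance
  ∂[3,5,9] = [5,9] − [3,9] + [3,5],
  ∂[3,7,9] = [7,9] − [3,9] + [3,7].
This gives a 27×18 integer matrix of rank 17; reducing to Smith normal form yields diagonal entries (1,1,1,1,1,1,1,1,1,1,1,1,1,1,1,1,1).

Computing H_k = (kernel of ∂_k) / (image of ∂_{k+1}):

  H_0: rank C_0 − rank ∂_1 = 9 − 8 = 1, and the invariant factors of ∂_1 are all 1, so H_0 = Z.
  H_1: rank ker ∂_1 − rank ∂_2 = (27 − 8) − 17 = 2, and the invariant factors of ∂_2 are all 1, so H_1 = Z^2.
  H_2: rank ker ∂_2 − rank ∂_3 = (18 − 17) − 0 = 1, and there is no ∂_3, so H_2 = Z.

As a check, the Euler characteristic is 9 − 27 + 18 = 0, which agrees with 1 − 2 + 1 = 0.
(K is a triangulation of the torus T^2.)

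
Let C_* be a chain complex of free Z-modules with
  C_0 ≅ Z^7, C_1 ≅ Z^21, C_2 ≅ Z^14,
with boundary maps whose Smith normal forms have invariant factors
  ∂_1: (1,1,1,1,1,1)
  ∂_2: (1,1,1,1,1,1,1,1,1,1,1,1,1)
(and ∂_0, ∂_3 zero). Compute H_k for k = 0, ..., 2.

H_0 ≅ Z,  H_1 ≅ Z^2,  H_2 ≅ Z.

H_0: b_0 = 7 − 0 − 6 = 1; torsion from ∂_1 factors > 1: none. So H_0 ≅ Z.
H_1: b_1 = 21 − 6 − 13 = 2; torsion from ∂_2 factors > 1: none. So H_1 ≅ Z^2.
H_2: b_2 = 14 − 13 − 0 = 1; torsion from ∂_3 factors > 1: none. So H_2 ≅ Z.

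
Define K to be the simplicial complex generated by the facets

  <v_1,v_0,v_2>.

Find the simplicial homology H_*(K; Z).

Order the vertices as v_0 < v_1 < v_2. Listing each simplex with vertices in this order, K has dimension 2 with simplices:

  0-simplices (3): [v_0], [v_1], [v_2]
  1-simplices (3): [v_0,v_1], [v_0,v_2], [v_1,v_2]
  2-simplices (1): [v_0,v_1,v_2]

giving chain groups C_0 ≅ Z^3, C_1 ≅ Z^3, C_2 ≅ Z^1.

The boundary map ∂_1: C_1 → C_0 maps an edge to its endpoints' difference, ∂[p,q] = q − p. For instance
  ∂[v_0,v_1] = [v_1] − [v_0].
The resulting 3×3 matrix has rank 2, and its Smith normal form has invariant factors (1,1).

∂_2: C_2 → C_1 acts by ∂[p,q,r] = [q,r] − [p,r] + [p,q]. For instance
  ∂[v_0,v_1,v_2] = [v_1,v_2] − [v_0,v_2] + [v_0,v_1].
This gives a 3×1 integer matrix of rank 1; reducing to Smith normal form yields diagonal entries (1).

Now H_k = ker ∂_k / im ∂_{k+1}, so:

  H_0: rank C_0 − rank ∂_1 = 3 − 2 = 1, and the invariant factors of ∂_1 are all 1, so H_0 ≅ Z.
  H_1: rank ker ∂_1 − rank ∂_2 = (3 − 2) − 1 = 0, and the invariant factors of ∂_2 are all 1, so H_1 ≅ 0.
  H_2: rank ker ∂_2 − rank ∂_3 = (1 − 1) − 0 = 0, and there is no ∂_3, so H_2 ≅ 0.

(K is a triangulation of the 2-simplex.)

H_0 ≅ Z,  H_1 = 0,  H_2 = 0.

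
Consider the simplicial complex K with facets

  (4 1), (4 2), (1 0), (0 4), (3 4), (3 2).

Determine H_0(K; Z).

H_0 = Z.

Fix the vertex order 0 < 1 < 2 < 3 < 4 and write every simplex with vertices in increasing order. Then dim K = 1 and the simplices of K are:

  0-simplices (5): [0], [1], [2], [3], [4]
  1-simplices (6): [0,1], [0,4], [1,4], [2,3], [2,4], [3,4]

giving chain groups C_0 ≅ Z^5, C_1 ≅ Z^6.

The boundary map ∂_1: C_1 → C_0 sends each edge [p,q] (with p < q) to q − p. For instance
  ∂[2,3] = [3] − [2].
As a 5×6 matrix over Z this has rank 4, with invariant factors (1,1,1,1).

Computing H_k = (kernel of ∂_k) / (image of ∂_{k+1}):

  H_0: rank C_0 − rank ∂_1 = 5 − 4 = 1, and the invariant factors of ∂_1 are all 1, so H_0 ≅ Z.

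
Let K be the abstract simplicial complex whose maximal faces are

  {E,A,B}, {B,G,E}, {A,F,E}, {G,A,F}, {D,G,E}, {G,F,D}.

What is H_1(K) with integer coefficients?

K has 6 vertices, 12 edges, 6 triangles.
rank ∂_1 = 5, rank ∂_2 = 6 ⇒ b_1 = 12 − 5 − 6 = 1; all invariant factors of ∂_2 are 1 so no torsion. So H_1 ≅ Z.

H_1 = Z.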